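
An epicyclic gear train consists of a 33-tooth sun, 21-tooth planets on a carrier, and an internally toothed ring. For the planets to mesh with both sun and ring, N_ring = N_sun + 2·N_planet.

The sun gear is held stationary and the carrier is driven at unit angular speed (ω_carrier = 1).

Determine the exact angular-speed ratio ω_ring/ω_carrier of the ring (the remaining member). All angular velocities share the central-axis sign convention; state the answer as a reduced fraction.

N_ring = 33 + 2·21 = 75
33(ω_s−ω_c) = −75(ω_r−ω_c),  ω_s=0, ω_c=1
ω_r = 1 − (33/75)(0−1) = 36/25
ω_r/ω_c = 36/25

36/25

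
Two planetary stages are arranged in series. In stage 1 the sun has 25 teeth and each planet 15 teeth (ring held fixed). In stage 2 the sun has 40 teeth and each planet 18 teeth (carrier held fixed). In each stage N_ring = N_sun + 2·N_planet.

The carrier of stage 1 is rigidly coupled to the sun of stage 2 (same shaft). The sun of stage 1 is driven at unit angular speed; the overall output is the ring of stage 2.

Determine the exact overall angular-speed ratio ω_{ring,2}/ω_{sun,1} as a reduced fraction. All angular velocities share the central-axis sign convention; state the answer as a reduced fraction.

Stage 1: N_ring = 25 + 2·15 = 55
Stage 1: 25(ω_s−ω_c) = −55(ω_r−ω_c),  ω_r=0, ω_s=1
Stage 1: 25(1−ω_c) = −55(0−ω_c)  ⇒  80ω_c = 25  ⇒  ω_c = 5/16
  ⇒ ω_c¹/ω_s¹ = 5/16
Stage 2: N_ring = 40 + 2·18 = 76
Stage 2: 40(ω_s−ω_c) = −76(ω_r−ω_c),  ω_c=0, ω_s=1
Stage 2: ω_r = 0 − (40/76)(1−0) = -10/19
  ⇒ ω_r²/ω_s² = -10/19
Coupling ω_s² = ω_c¹ ⇒ overall = 5/16 × -10/19 = -25/152

-25/152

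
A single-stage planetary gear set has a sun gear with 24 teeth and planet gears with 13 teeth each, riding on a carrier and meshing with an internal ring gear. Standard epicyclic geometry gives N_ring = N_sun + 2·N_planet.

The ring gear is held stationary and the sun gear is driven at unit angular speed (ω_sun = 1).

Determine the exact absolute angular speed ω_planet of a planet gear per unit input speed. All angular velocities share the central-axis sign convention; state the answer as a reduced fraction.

N_ring = 24 + 2·13 = 50
24(ω_s−ω_c) = −50(ω_r−ω_c),  ω_r=0, ω_s=1
24(1−ω_c) = −50(0−ω_c)  ⇒  74ω_c = 24  ⇒  ω_c = 12/37
sun–planet: 24·(1−12/37) = −13·(ω_p−ω_c)  ⇒  ω_p−ω_c = −(24/13)·(25/37) = -600/481
ω_p = 12/37 − 600/481 = -12/13

-12/13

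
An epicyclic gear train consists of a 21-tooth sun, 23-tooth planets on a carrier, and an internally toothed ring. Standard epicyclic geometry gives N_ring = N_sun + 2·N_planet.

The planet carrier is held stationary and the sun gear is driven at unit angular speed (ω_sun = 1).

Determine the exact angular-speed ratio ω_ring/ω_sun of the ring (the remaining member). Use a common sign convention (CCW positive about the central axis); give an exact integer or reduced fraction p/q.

-21/67

N_ring = 21 + 2·23 = 67
21(ω_s−ω_c) = −67(ω_r−ω_c),  ω_c=0, ω_s=1
ω_r = 0 − (21/67)(1−0) = -21/67
ω_r/ω_s = -21/67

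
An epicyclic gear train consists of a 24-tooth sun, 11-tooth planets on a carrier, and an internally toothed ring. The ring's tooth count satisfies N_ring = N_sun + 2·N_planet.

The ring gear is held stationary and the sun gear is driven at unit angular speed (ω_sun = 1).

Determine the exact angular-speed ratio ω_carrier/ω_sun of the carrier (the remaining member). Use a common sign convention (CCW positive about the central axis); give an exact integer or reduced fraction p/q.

12/35

N_ring = 24 + 2·11 = 46
24(ω_s−ω_c) = −46(ω_r−ω_c),  ω_r=0, ω_s=1
24(1−ω_c) = −46(0−ω_c)  ⇒  70ω_c = 24  ⇒  ω_c = 12/35
ω_c/ω_s = 12/35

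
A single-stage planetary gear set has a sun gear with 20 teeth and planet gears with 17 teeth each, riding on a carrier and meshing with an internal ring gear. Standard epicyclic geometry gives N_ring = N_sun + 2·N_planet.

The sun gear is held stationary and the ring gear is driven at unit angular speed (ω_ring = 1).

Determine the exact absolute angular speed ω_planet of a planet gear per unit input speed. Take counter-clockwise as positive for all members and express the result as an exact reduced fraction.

27/17

N_ring = 20 + 2·17 = 54
20(ω_s−ω_c) = −54(ω_r−ω_c),  ω_s=0, ω_r=1
20(0−ω_c) = −54(1−ω_c)  ⇒  74ω_c = 54  ⇒  ω_c = 27/37
sun–planet: 20·(0−27/37) = −17·(ω_p−ω_c)  ⇒  ω_p−ω_c = −(20/17)·(-27/37) = 540/629
ω_p = 27/37 + 540/629 = 27/17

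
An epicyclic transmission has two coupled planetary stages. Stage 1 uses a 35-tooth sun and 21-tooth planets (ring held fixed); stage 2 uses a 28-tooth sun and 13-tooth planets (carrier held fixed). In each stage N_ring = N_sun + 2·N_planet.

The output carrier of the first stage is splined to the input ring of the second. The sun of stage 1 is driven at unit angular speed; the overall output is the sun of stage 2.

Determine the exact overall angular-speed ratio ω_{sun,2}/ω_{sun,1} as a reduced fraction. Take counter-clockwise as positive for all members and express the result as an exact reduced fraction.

Stage 1: N_ring = 35 + 2·21 = 77
Stage 1: 35(ω_s−ω_c) = −77(ω_r−ω_c),  ω_r=0, ω_s=1
Stage 1: 35(1−ω_c) = −77(0−ω_c)  ⇒  112ω_c = 35  ⇒  ω_c = 5/16
  ⇒ ω_c¹/ω_s¹ = 5/16
Stage 2: N_ring = 28 + 2·13 = 54
Stage 2: 28(ω_s−ω_c) = −54(ω_r−ω_c),  ω_c=0, ω_r=1
Stage 2: ω_s = 0 − (54/28)(1−0) = -27/14
  ⇒ ω_s²/ω_r² = -27/14
Coupling ω_r² = ω_c¹ ⇒ overall = 5/16 × -27/14 = -135/224

-135/224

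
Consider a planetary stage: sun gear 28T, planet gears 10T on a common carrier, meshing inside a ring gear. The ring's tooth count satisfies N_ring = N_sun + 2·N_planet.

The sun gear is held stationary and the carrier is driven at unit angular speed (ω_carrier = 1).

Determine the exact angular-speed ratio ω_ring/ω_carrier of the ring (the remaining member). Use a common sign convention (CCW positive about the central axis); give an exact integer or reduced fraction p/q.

N_ring = 28 + 2·10 = 48
28(ω_s−ω_c) = −48(ω_r−ω_c),  ω_s=0, ω_c=1
ω_r = 1 − (28/48)(0−1) = 19/12
ω_r/ω_c = 19/12

19/12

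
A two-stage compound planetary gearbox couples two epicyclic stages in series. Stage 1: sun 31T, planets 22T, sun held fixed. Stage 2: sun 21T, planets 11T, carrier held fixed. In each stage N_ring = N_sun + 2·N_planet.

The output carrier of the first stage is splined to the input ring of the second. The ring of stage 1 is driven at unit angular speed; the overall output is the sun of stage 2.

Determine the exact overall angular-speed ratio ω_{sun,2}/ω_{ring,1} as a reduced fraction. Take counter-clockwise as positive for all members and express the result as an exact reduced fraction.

-1075/742

Stage 1: N_ring = 31 + 2·22 = 75
Stage 1: 31(ω_s−ω_c) = −75(ω_r−ω_c),  ω_s=0, ω_r=1
Stage 1: 31(0−ω_c) = −75(1−ω_c)  ⇒  106ω_c = 75  ⇒  ω_c = 75/106
  ⇒ ω_c¹/ω_r¹ = 75/106
Stage 2: N_ring = 21 + 2·11 = 43
Stage 2: 21(ω_s−ω_c) = −43(ω_r−ω_c),  ω_c=0, ω_r=1
Stage 2: ω_s = 0 − (43/21)(1−0) = -43/21
  ⇒ ω_s²/ω_r² = -43/21
Coupling ω_r² = ω_c¹ ⇒ overall = 75/106 × -43/21 = -1075/742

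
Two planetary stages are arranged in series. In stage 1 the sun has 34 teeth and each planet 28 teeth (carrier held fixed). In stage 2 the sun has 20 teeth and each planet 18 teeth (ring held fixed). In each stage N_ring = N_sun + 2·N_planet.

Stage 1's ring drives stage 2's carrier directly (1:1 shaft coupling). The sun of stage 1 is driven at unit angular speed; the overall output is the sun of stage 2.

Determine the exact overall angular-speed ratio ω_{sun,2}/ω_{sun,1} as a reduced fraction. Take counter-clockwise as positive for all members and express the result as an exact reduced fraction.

Stage 1: N_ring = 34 + 2·28 = 90
Stage 1: 34(ω_s−ω_c) = −90(ω_r−ω_c),  ω_c=0, ω_s=1
Stage 1: ω_r = 0 − (34/90)(1−0) = -17/45
  ⇒ ω_r¹/ω_s¹ = -17/45
Stage 2: N_ring = 20 + 2·18 = 56
Stage 2: 20(ω_s−ω_c) = −56(ω_r−ω_c),  ω_r=0, ω_c=1
Stage 2: ω_s = 1 − (56/20)(0−1) = 19/5
  ⇒ ω_s²/ω_c² = 19/5
Coupling ω_c² = ω_r¹ ⇒ overall = -17/45 × 19/5 = -323/225

-323/225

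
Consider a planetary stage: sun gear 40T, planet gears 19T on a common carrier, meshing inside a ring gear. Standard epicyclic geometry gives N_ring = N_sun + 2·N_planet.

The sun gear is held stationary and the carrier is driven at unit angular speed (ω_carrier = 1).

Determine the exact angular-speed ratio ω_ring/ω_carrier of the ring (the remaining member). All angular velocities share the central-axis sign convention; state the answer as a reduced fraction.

N_ring = 40 + 2·19 = 78
40(ω_s−ω_c) = −78(ω_r−ω_c),  ω_s=0, ω_c=1
ω_r = 1 − (40/78)(0−1) = 59/39
ω_r/ω_c = 59/39

59/39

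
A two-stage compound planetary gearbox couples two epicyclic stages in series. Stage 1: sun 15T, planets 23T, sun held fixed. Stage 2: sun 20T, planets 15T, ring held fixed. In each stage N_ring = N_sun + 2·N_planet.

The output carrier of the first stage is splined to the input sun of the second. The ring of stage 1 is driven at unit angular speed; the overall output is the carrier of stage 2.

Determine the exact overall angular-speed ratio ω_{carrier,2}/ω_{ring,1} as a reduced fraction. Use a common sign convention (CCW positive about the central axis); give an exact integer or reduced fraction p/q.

Stage 1: N_ring = 15 + 2·23 = 61
Stage 1: 15(ω_s−ω_c) = −61(ω_r−ω_c),  ω_s=0, ω_r=1
Stage 1: 15(0−ω_c) = −61(1−ω_c)  ⇒  76ω_c = 61  ⇒  ω_c = 61/76
  ⇒ ω_c¹/ω_r¹ = 61/76
Stage 2: N_ring = 20 + 2·15 = 50
Stage 2: 20(ω_s−ω_c) = −50(ω_r−ω_c),  ω_r=0, ω_s=1
Stage 2: 20(1−ω_c) = −50(0−ω_c)  ⇒  70ω_c = 20  ⇒  ω_c = 2/7
  ⇒ ω_c²/ω_s² = 2/7
Coupling ω_s² = ω_c¹ ⇒ overall = 61/76 × 2/7 = 61/266

61/266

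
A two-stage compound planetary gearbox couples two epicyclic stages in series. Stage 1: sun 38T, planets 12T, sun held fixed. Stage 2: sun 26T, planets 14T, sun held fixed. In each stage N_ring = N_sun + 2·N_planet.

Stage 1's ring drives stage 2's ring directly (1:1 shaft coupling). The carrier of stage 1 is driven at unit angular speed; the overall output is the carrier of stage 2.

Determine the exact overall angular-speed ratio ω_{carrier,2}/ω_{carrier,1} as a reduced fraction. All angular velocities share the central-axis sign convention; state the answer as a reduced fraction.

135/124

Stage 1: N_ring = 38 + 2·12 = 62
Stage 1: 38(ω_s−ω_c) = −62(ω_r−ω_c),  ω_s=0, ω_c=1
Stage 1: ω_r = 1 − (38/62)(0−1) = 50/31
  ⇒ ω_r¹/ω_c¹ = 50/31
Stage 2: N_ring = 26 + 2·14 = 54
Stage 2: 26(ω_s−ω_c) = −54(ω_r−ω_c),  ω_s=0, ω_r=1
Stage 2: 26(0−ω_c) = −54(1−ω_c)  ⇒  80ω_c = 54  ⇒  ω_c = 27/40
  ⇒ ω_c²/ω_r² = 27/40
Coupling ω_r² = ω_r¹ ⇒ overall = 50/31 × 27/40 = 135/124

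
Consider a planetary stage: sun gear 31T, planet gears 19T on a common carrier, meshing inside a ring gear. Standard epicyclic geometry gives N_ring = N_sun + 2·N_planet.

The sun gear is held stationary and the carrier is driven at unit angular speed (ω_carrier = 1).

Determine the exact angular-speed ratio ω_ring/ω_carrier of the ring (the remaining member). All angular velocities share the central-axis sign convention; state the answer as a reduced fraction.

100/69

N_ring = 31 + 2·19 = 69
31(ω_s−ω_c) = −69(ω_r−ω_c),  ω_s=0, ω_c=1
ω_r = 1 − (31/69)(0−1) = 100/69
ω_r/ω_c = 100/69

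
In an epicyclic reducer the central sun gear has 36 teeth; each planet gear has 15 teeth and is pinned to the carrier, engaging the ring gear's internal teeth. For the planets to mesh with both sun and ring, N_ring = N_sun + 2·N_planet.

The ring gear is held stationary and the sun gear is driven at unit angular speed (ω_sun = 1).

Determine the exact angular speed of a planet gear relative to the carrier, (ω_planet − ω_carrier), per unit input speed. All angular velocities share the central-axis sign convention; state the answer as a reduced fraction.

N_ring = 36 + 2·15 = 66
36(ω_s−ω_c) = −66(ω_r−ω_c),  ω_r=0, ω_s=1
36(1−ω_c) = −66(0−ω_c)  ⇒  102ω_c = 36  ⇒  ω_c = 6/17
sun–planet: 36·(1−6/17) = −15·(ω_p−ω_c)  ⇒  ω_p−ω_c = −(36/15)·(11/17) = -132/85

-132/85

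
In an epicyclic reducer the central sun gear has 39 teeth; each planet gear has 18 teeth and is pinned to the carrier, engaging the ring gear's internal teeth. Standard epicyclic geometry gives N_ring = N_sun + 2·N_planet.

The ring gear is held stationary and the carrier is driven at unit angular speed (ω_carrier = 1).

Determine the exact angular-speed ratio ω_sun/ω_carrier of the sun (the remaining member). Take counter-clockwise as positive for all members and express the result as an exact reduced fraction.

N_ring = 39 + 2·18 = 75
39(ω_s−ω_c) = −75(ω_r−ω_c),  ω_r=0, ω_c=1
ω_s = 1 − (75/39)(0−1) = 38/13
ω_s/ω_c = 38/13

38/13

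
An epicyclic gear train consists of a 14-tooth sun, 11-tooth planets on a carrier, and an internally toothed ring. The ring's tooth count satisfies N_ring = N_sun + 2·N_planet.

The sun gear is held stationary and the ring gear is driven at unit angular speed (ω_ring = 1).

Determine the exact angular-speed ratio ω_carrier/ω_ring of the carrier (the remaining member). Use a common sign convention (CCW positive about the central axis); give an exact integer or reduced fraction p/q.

18/25

N_ring = 14 + 2·11 = 36
14(ω_s−ω_c) = −36(ω_r−ω_c),  ω_s=0, ω_r=1
14(0−ω_c) = −36(1−ω_c)  ⇒  50ω_c = 36  ⇒  ω_c = 18/25
ω_c/ω_r = 18/25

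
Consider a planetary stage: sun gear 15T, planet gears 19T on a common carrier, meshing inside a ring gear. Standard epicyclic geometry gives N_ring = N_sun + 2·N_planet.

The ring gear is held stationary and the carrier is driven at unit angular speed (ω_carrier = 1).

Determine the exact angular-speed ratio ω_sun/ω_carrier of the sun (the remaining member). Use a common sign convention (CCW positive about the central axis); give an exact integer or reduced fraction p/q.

N_ring = 15 + 2·19 = 53
15(ω_s−ω_c) = −53(ω_r−ω_c),  ω_r=0, ω_c=1
ω_s = 1 − (53/15)(0−1) = 68/15
ω_s/ω_c = 68/15

68/15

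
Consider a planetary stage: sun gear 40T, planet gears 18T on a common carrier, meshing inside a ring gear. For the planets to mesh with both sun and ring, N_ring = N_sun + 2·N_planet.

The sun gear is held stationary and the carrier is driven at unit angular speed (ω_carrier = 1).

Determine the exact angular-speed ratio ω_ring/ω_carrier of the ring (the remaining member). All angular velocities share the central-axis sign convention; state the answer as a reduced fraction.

29/19

N_ring = 40 + 2·18 = 76
40(ω_s−ω_c) = −76(ω_r−ω_c),  ω_s=0, ω_c=1
ω_r = 1 − (40/76)(0−1) = 29/19
ω_r/ω_c = 29/19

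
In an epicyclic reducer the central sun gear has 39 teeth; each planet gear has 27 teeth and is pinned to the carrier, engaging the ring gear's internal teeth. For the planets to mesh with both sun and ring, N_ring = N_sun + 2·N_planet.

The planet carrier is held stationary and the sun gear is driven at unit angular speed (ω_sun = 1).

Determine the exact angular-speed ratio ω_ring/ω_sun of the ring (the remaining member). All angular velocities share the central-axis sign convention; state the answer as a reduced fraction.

-13/31

N_ring = 39 + 2·27 = 93
39(ω_s−ω_c) = −93(ω_r−ω_c),  ω_c=0, ω_s=1
ω_r = 0 − (39/93)(1−0) = -13/31
ω_r/ω_s = -13/31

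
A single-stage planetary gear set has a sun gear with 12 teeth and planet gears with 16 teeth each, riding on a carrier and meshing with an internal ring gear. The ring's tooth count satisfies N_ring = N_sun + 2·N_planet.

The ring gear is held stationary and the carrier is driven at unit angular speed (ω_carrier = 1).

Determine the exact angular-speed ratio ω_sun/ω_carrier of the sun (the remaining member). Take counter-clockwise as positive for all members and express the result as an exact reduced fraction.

N_ring = 12 + 2·16 = 44
12(ω_s−ω_c) = −44(ω_r−ω_c),  ω_r=0, ω_c=1
ω_s = 1 − (44/12)(0−1) = 14/3
ω_s/ω_c = 14/3

14/3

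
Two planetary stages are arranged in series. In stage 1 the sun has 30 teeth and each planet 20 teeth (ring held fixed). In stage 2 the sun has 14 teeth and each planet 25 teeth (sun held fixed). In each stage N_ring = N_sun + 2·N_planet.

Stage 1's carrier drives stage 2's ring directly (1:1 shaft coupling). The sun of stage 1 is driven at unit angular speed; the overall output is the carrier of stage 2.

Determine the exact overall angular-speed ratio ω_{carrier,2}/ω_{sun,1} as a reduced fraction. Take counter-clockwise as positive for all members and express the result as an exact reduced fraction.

Stage 1: N_ring = 30 + 2·20 = 70
Stage 1: 30(ω_s−ω_c) = −70(ω_r−ω_c),  ω_r=0, ω_s=1
Stage 1: 30(1−ω_c) = −70(0−ω_c)  ⇒  100ω_c = 30  ⇒  ω_c = 3/10
  ⇒ ω_c¹/ω_s¹ = 3/10
Stage 2: N_ring = 14 + 2·25 = 64
Stage 2: 14(ω_s−ω_c) = −64(ω_r−ω_c),  ω_s=0, ω_r=1
Stage 2: 14(0−ω_c) = −64(1−ω_c)  ⇒  78ω_c = 64  ⇒  ω_c = 32/39
  ⇒ ω_c²/ω_r² = 32/39
Coupling ω_r² = ω_c¹ ⇒ overall = 3/10 × 32/39 = 16/65

16/65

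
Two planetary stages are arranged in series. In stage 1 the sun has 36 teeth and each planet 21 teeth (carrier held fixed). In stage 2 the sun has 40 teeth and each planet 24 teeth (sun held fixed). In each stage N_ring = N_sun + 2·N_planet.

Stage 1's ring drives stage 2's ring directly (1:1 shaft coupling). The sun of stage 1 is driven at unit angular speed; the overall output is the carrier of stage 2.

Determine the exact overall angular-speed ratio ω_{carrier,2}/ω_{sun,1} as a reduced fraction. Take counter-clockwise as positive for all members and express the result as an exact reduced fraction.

Stage 1: N_ring = 36 + 2·21 = 78
Stage 1: 36(ω_s−ω_c) = −78(ω_r−ω_c),  ω_c=0, ω_s=1
Stage 1: ω_r = 0 − (36/78)(1−0) = -6/13
  ⇒ ω_r¹/ω_s¹ = -6/13
Stage 2: N_ring = 40 + 2·24 = 88
Stage 2: 40(ω_s−ω_c) = −88(ω_r−ω_c),  ω_s=0, ω_r=1
Stage 2: 40(0−ω_c) = −88(1−ω_c)  ⇒  128ω_c = 88  ⇒  ω_c = 11/16
  ⇒ ω_c²/ω_r² = 11/16
Coupling ω_r² = ω_r¹ ⇒ overall = -6/13 × 11/16 = -33/104

-33/104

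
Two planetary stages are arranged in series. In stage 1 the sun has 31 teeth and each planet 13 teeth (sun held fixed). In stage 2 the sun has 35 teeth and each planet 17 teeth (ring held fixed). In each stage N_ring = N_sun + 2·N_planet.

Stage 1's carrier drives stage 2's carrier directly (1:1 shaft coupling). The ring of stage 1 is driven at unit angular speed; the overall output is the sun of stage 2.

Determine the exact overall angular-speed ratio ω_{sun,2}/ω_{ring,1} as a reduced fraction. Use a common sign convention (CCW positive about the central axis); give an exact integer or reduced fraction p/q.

741/385

Stage 1: N_ring = 31 + 2·13 = 57
Stage 1: 31(ω_s−ω_c) = −57(ω_r−ω_c),  ω_s=0, ω_r=1
Stage 1: 31(0−ω_c) = −57(1−ω_c)  ⇒  88ω_c = 57  ⇒  ω_c = 57/88
  ⇒ ω_c¹/ω_r¹ = 57/88
Stage 2: N_ring = 35 + 2·17 = 69
Stage 2: 35(ω_s−ω_c) = −69(ω_r−ω_c),  ω_r=0, ω_c=1
Stage 2: ω_s = 1 − (69/35)(0−1) = 104/35
  ⇒ ω_s²/ω_c² = 104/35
Coupling ω_c² = ω_c¹ ⇒ overall = 57/88 × 104/35 = 741/385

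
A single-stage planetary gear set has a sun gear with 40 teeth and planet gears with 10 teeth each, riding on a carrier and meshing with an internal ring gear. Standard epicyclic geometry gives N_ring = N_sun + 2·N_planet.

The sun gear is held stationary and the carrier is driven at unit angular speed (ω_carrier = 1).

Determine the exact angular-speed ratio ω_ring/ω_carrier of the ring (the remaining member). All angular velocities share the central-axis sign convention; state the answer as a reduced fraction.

N_ring = 40 + 2·10 = 60
40(ω_s−ω_c) = −60(ω_r−ω_c),  ω_s=0, ω_c=1
ω_r = 1 − (40/60)(0−1) = 5/3
ω_r/ω_c = 5/3

5/3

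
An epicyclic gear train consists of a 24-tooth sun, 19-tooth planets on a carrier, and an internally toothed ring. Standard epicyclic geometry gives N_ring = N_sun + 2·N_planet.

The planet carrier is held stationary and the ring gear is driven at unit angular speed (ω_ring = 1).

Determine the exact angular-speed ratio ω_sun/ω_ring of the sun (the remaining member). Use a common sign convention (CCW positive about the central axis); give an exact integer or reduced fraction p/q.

-31/12

N_ring = 24 + 2·19 = 62
24(ω_s−ω_c) = −62(ω_r−ω_c),  ω_c=0, ω_r=1
ω_s = 0 − (62/24)(1−0) = -31/12
ω_s/ω_r = -31/12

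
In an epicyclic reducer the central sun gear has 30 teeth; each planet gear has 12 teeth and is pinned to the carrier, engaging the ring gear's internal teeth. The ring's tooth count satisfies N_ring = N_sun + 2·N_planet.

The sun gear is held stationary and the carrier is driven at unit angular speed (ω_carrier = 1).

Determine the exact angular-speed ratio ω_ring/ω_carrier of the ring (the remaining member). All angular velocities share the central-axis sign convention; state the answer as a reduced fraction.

14/9

N_ring = 30 + 2·12 = 54
30(ω_s−ω_c) = −54(ω_r−ω_c),  ω_s=0, ω_c=1
ω_r = 1 − (30/54)(0−1) = 14/9
ω_r/ω_c = 14/9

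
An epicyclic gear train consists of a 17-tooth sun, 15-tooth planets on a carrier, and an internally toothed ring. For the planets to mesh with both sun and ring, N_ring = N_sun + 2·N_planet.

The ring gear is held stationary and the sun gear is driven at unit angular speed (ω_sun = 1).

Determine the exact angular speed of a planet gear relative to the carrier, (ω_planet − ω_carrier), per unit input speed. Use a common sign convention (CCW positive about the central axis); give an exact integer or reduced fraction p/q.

N_ring = 17 + 2·15 = 47
17(ω_s−ω_c) = −47(ω_r−ω_c),  ω_r=0, ω_s=1
17(1−ω_c) = −47(0−ω_c)  ⇒  64ω_c = 17  ⇒  ω_c = 17/64
sun–planet: 17·(1−17/64) = −15·(ω_p−ω_c)  ⇒  ω_p−ω_c = −(17/15)·(47/64) = -799/960

-799/960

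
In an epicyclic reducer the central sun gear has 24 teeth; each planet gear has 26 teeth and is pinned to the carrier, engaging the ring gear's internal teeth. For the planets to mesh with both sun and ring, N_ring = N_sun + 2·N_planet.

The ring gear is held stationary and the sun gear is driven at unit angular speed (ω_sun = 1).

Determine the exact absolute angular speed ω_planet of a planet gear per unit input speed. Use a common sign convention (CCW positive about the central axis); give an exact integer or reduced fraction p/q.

-6/13

N_ring = 24 + 2·26 = 76
24(ω_s−ω_c) = −76(ω_r−ω_c),  ω_r=0, ω_s=1
24(1−ω_c) = −76(0−ω_c)  ⇒  100ω_c = 24  ⇒  ω_c = 6/25
sun–planet: 24·(1−6/25) = −26·(ω_p−ω_c)  ⇒  ω_p−ω_c = −(24/26)·(19/25) = -228/325
ω_p = 6/25 − 228/325 = -6/13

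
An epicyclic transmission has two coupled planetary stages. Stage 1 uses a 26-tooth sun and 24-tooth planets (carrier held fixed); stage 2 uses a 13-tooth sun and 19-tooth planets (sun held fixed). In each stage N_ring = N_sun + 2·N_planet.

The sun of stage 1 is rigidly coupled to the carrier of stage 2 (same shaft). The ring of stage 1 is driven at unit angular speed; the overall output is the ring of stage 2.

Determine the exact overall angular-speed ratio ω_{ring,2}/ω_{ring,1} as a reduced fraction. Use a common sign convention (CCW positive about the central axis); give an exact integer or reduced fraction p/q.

-2368/663

Stage 1: N_ring = 26 + 2·24 = 74
Stage 1: 26(ω_s−ω_c) = −74(ω_r−ω_c),  ω_c=0, ω_r=1
Stage 1: ω_s = 0 − (74/26)(1−0) = -37/13
  ⇒ ω_s¹/ω_r¹ = -37/13
Stage 2: N_ring = 13 + 2·19 = 51
Stage 2: 13(ω_s−ω_c) = −51(ω_r−ω_c),  ω_s=0, ω_c=1
Stage 2: ω_r = 1 − (13/51)(0−1) = 64/51
  ⇒ ω_r²/ω_c² = 64/51
Coupling ω_c² = ω_s¹ ⇒ overall = -37/13 × 64/51 = -2368/663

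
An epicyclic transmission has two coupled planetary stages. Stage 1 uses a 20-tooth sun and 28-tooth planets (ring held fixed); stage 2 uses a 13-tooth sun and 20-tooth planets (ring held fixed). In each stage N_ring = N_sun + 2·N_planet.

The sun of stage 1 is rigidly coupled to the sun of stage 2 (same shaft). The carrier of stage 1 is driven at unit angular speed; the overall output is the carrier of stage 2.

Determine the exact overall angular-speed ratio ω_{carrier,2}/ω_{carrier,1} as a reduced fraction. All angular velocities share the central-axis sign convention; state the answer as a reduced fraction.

52/55

Stage 1: N_ring = 20 + 2·28 = 76
Stage 1: 20(ω_s−ω_c) = −76(ω_r−ω_c),  ω_r=0, ω_c=1
Stage 1: ω_s = 1 − (76/20)(0−1) = 24/5
  ⇒ ω_s¹/ω_c¹ = 24/5
Stage 2: N_ring = 13 + 2·20 = 53
Stage 2: 13(ω_s−ω_c) = −53(ω_r−ω_c),  ω_r=0, ω_s=1
Stage 2: 13(1−ω_c) = −53(0−ω_c)  ⇒  66ω_c = 13  ⇒  ω_c = 13/66
  ⇒ ω_c²/ω_s² = 13/66
Coupling ω_s² = ω_s¹ ⇒ overall = 24/5 × 13/66 = 52/55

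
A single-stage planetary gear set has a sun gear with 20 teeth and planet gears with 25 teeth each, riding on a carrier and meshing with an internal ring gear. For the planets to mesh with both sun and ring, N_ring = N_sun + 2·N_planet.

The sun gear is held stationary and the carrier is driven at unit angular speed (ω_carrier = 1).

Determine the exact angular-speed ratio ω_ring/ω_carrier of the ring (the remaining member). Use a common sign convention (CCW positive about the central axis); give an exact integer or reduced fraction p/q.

N_ring = 20 + 2·25 = 70
20(ω_s−ω_c) = −70(ω_r−ω_c),  ω_s=0, ω_c=1
ω_r = 1 − (20/70)(0−1) = 9/7
ω_r/ω_c = 9/7

9/7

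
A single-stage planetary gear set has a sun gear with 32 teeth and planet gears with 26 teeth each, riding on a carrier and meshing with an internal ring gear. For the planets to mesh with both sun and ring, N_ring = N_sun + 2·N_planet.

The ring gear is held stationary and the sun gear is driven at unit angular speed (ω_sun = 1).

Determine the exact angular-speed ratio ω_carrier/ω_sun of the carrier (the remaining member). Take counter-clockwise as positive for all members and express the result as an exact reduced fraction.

N_ring = 32 + 2·26 = 84
32(ω_s−ω_c) = −84(ω_r−ω_c),  ω_r=0, ω_s=1
32(1−ω_c) = −84(0−ω_c)  ⇒  116ω_c = 32  ⇒  ω_c = 8/29
ω_c/ω_s = 8/29

8/29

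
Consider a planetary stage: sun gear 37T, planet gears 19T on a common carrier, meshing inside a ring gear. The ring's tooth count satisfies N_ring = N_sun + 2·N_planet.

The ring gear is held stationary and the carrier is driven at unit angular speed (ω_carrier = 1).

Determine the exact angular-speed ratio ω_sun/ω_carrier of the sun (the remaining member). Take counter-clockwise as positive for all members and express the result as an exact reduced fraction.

112/37

N_ring = 37 + 2·19 = 75
37(ω_s−ω_c) = −75(ω_r−ω_c),  ω_r=0, ω_c=1
ω_s = 1 − (75/37)(0−1) = 112/37
ω_s/ω_c = 112/37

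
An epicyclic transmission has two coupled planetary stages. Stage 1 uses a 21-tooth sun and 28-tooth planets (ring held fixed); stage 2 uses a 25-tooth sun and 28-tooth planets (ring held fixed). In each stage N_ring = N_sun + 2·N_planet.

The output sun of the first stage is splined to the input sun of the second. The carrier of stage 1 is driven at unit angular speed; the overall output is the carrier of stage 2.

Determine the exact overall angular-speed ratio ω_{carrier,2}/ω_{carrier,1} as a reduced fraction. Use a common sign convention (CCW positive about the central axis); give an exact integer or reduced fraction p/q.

175/159

Stage 1: N_ring = 21 + 2·28 = 77
Stage 1: 21(ω_s−ω_c) = −77(ω_r−ω_c),  ω_r=0, ω_c=1
Stage 1: ω_s = 1 − (77/21)(0−1) = 14/3
  ⇒ ω_s¹/ω_c¹ = 14/3
Stage 2: N_ring = 25 + 2·28 = 81
Stage 2: 25(ω_s−ω_c) = −81(ω_r−ω_c),  ω_r=0, ω_s=1
Stage 2: 25(1−ω_c) = −81(0−ω_c)  ⇒  106ω_c = 25  ⇒  ω_c = 25/106
  ⇒ ω_c²/ω_s² = 25/106
Coupling ω_s² = ω_s¹ ⇒ overall = 14/3 × 25/106 = 175/159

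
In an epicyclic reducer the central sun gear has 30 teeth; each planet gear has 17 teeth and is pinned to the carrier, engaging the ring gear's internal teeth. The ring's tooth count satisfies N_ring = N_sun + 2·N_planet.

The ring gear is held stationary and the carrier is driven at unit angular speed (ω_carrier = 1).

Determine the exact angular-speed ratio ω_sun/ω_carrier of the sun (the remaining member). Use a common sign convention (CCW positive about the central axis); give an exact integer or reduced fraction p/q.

47/15

N_ring = 30 + 2·17 = 64
30(ω_s−ω_c) = −64(ω_r−ω_c),  ω_r=0, ω_c=1
ω_s = 1 − (64/30)(0−1) = 47/15
ω_s/ω_c = 47/15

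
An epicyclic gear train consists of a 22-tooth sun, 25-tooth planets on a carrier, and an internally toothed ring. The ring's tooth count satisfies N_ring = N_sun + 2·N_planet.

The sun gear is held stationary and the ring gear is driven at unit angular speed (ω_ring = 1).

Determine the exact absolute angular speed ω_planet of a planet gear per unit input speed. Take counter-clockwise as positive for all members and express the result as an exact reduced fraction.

N_ring = 22 + 2·25 = 72
22(ω_s−ω_c) = −72(ω_r−ω_c),  ω_s=0, ω_r=1
22(0−ω_c) = −72(1−ω_c)  ⇒  94ω_c = 72  ⇒  ω_c = 36/47
sun–planet: 22·(0−36/47) = −25·(ω_p−ω_c)  ⇒  ω_p−ω_c = −(22/25)·(-36/47) = 792/1175
ω_p = 36/47 + 792/1175 = 36/25

36/25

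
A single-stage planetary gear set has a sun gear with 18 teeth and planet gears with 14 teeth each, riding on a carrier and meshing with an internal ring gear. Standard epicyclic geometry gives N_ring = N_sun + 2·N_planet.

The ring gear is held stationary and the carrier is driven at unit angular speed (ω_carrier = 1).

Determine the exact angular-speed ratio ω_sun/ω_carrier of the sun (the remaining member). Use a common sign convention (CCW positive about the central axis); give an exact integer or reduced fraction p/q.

N_ring = 18 + 2·14 = 46
18(ω_s−ω_c) = −46(ω_r−ω_c),  ω_r=0, ω_c=1
ω_s = 1 − (46/18)(0−1) = 32/9
ω_s/ω_c = 32/9

32/9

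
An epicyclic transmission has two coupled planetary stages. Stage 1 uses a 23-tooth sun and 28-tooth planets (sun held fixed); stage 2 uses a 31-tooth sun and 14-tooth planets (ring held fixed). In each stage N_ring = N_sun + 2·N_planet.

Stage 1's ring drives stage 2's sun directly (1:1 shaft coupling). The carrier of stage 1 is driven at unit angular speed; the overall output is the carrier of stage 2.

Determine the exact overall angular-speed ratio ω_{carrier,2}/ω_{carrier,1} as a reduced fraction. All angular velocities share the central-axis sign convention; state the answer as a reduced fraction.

Stage 1: N_ring = 23 + 2·28 = 79
Stage 1: 23(ω_s−ω_c) = −79(ω_r−ω_c),  ω_s=0, ω_c=1
Stage 1: ω_r = 1 − (23/79)(0−1) = 102/79
  ⇒ ω_r¹/ω_c¹ = 102/79
Stage 2: N_ring = 31 + 2·14 = 59
Stage 2: 31(ω_s−ω_c) = −59(ω_r−ω_c),  ω_r=0, ω_s=1
Stage 2: 31(1−ω_c) = −59(0−ω_c)  ⇒  90ω_c = 31  ⇒  ω_c = 31/90
  ⇒ ω_c²/ω_s² = 31/90
Coupling ω_s² = ω_r¹ ⇒ overall = 102/79 × 31/90 = 527/1185

527/1185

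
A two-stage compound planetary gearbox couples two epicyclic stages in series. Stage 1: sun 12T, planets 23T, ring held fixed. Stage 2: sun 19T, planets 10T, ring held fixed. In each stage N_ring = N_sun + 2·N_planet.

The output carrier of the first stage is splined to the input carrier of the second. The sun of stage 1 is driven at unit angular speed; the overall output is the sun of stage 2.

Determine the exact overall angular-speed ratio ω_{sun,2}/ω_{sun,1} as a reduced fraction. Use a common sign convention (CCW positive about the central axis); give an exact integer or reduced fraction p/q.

348/665

Stage 1: N_ring = 12 + 2·23 = 58
Stage 1: 12(ω_s−ω_c) = −58(ω_r−ω_c),  ω_r=0, ω_s=1
Stage 1: 12(1−ω_c) = −58(0−ω_c)  ⇒  70ω_c = 12  ⇒  ω_c = 6/35
  ⇒ ω_c¹/ω_s¹ = 6/35
Stage 2: N_ring = 19 + 2·10 = 39
Stage 2: 19(ω_s−ω_c) = −39(ω_r−ω_c),  ω_r=0, ω_c=1
Stage 2: ω_s = 1 − (39/19)(0−1) = 58/19
  ⇒ ω_s²/ω_c² = 58/19
Coupling ω_c² = ω_c¹ ⇒ overall = 6/35 × 58/19 = 348/665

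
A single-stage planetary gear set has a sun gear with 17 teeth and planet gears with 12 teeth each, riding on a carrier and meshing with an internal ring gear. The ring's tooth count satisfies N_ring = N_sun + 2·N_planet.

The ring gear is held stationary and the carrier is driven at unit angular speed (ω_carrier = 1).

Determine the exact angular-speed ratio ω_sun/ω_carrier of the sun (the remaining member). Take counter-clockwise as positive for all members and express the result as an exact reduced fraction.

58/17

N_ring = 17 + 2·12 = 41
17(ω_s−ω_c) = −41(ω_r−ω_c),  ω_r=0, ω_c=1
ω_s = 1 − (41/17)(0−1) = 58/17
ω_s/ω_c = 58/17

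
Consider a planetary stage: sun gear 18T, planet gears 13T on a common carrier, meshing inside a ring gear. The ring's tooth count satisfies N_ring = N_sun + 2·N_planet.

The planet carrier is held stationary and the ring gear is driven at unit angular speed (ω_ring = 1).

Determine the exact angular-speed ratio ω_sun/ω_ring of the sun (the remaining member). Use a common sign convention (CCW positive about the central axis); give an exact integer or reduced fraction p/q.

-22/9

N_ring = 18 + 2·13 = 44
18(ω_s−ω_c) = −44(ω_r−ω_c),  ω_c=0, ω_r=1
ω_s = 0 − (44/18)(1−0) = -22/9
ω_s/ω_r = -22/9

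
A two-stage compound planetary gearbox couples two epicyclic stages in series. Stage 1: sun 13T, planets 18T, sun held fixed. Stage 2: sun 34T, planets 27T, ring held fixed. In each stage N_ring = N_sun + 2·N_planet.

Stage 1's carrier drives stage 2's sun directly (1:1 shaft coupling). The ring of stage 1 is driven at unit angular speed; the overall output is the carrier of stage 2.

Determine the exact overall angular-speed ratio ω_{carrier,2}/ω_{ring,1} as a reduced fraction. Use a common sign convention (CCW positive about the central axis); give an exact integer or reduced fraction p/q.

Stage 1: N_ring = 13 + 2·18 = 49
Stage 1: 13(ω_s−ω_c) = −49(ω_r−ω_c),  ω_s=0, ω_r=1
Stage 1: 13(0−ω_c) = −49(1−ω_c)  ⇒  62ω_c = 49  ⇒  ω_c = 49/62
  ⇒ ω_c¹/ω_r¹ = 49/62
Stage 2: N_ring = 34 + 2·27 = 88
Stage 2: 34(ω_s−ω_c) = −88(ω_r−ω_c),  ω_r=0, ω_s=1
Stage 2: 34(1−ω_c) = −88(0−ω_c)  ⇒  122ω_c = 34  ⇒  ω_c = 17/61
  ⇒ ω_c²/ω_s² = 17/61
Coupling ω_s² = ω_c¹ ⇒ overall = 49/62 × 17/61 = 833/3782

833/3782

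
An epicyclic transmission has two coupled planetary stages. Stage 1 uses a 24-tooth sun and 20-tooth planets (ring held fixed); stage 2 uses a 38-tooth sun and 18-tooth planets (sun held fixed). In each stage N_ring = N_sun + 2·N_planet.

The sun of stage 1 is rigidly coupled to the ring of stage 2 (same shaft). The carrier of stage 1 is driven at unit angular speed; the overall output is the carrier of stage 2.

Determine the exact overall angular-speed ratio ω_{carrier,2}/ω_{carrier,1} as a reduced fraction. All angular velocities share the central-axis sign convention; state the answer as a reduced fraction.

407/168

Stage 1: N_ring = 24 + 2·20 = 64
Stage 1: 24(ω_s−ω_c) = −64(ω_r−ω_c),  ω_r=0, ω_c=1
Stage 1: ω_s = 1 − (64/24)(0−1) = 11/3
  ⇒ ω_s¹/ω_c¹ = 11/3
Stage 2: N_ring = 38 + 2·18 = 74
Stage 2: 38(ω_s−ω_c) = −74(ω_r−ω_c),  ω_s=0, ω_r=1
Stage 2: 38(0−ω_c) = −74(1−ω_c)  ⇒  112ω_c = 74  ⇒  ω_c = 37/56
  ⇒ ω_c²/ω_r² = 37/56
Coupling ω_r² = ω_s¹ ⇒ overall = 11/3 × 37/56 = 407/168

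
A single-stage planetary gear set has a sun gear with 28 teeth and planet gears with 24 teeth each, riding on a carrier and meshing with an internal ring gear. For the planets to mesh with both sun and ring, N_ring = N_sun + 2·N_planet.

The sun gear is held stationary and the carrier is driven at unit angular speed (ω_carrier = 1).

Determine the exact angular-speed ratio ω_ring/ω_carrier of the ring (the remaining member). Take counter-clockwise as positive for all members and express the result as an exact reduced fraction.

26/19

N_ring = 28 + 2·24 = 76
28(ω_s−ω_c) = −76(ω_r−ω_c),  ω_s=0, ω_c=1
ω_r = 1 − (28/76)(0−1) = 26/19
ω_r/ω_c = 26/19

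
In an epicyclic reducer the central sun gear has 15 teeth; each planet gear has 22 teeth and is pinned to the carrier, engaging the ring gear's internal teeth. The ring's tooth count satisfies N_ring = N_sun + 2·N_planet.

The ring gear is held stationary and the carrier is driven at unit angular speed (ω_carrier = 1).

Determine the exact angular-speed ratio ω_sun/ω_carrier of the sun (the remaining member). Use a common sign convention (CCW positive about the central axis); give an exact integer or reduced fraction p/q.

N_ring = 15 + 2·22 = 59
15(ω_s−ω_c) = −59(ω_r−ω_c),  ω_r=0, ω_c=1
ω_s = 1 − (59/15)(0−1) = 74/15
ω_s/ω_c = 74/15

74/15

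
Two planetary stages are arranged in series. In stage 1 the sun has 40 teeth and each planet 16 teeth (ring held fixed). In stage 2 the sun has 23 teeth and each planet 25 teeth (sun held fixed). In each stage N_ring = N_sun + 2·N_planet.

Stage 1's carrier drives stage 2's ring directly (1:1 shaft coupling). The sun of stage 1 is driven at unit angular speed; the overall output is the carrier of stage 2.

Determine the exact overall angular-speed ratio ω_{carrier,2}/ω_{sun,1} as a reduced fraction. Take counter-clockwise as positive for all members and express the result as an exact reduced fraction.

Stage 1: N_ring = 40 + 2·16 = 72
Stage 1: 40(ω_s−ω_c) = −72(ω_r−ω_c),  ω_r=0, ω_s=1
Stage 1: 40(1−ω_c) = −72(0−ω_c)  ⇒  112ω_c = 40  ⇒  ω_c = 5/14
  ⇒ ω_c¹/ω_s¹ = 5/14
Stage 2: N_ring = 23 + 2·25 = 73
Stage 2: 23(ω_s−ω_c) = −73(ω_r−ω_c),  ω_s=0, ω_r=1
Stage 2: 23(0−ω_c) = −73(1−ω_c)  ⇒  96ω_c = 73  ⇒  ω_c = 73/96
  ⇒ ω_c²/ω_r² = 73/96
Coupling ω_r² = ω_c¹ ⇒ overall = 5/14 × 73/96 = 365/1344

365/1344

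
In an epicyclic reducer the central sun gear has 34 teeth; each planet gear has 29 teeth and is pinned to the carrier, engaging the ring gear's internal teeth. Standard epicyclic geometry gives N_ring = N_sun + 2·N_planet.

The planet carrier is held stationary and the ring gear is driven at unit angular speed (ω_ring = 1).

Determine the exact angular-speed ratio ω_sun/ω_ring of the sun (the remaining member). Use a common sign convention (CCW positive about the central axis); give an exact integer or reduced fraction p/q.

-46/17

N_ring = 34 + 2·29 = 92
34(ω_s−ω_c) = −92(ω_r−ω_c),  ω_c=0, ω_r=1
ω_s = 0 − (92/34)(1−0) = -46/17
ω_s/ω_r = -46/17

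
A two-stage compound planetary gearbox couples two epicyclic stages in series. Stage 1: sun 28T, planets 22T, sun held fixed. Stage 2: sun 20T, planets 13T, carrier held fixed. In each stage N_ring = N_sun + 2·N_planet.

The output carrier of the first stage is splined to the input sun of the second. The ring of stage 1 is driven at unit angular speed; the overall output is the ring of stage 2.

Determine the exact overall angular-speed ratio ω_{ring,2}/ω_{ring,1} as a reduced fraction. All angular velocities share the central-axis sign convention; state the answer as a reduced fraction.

Stage 1: N_ring = 28 + 2·22 = 72
Stage 1: 28(ω_s−ω_c) = −72(ω_r−ω_c),  ω_s=0, ω_r=1
Stage 1: 28(0−ω_c) = −72(1−ω_c)  ⇒  100ω_c = 72  ⇒  ω_c = 18/25
  ⇒ ω_c¹/ω_r¹ = 18/25
Stage 2: N_ring = 20 + 2·13 = 46
Stage 2: 20(ω_s−ω_c) = −46(ω_r−ω_c),  ω_c=0, ω_s=1
Stage 2: ω_r = 0 − (20/46)(1−0) = -10/23
  ⇒ ω_r²/ω_s² = -10/23
Coupling ω_s² = ω_c¹ ⇒ overall = 18/25 × -10/23 = -36/115

-36/115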